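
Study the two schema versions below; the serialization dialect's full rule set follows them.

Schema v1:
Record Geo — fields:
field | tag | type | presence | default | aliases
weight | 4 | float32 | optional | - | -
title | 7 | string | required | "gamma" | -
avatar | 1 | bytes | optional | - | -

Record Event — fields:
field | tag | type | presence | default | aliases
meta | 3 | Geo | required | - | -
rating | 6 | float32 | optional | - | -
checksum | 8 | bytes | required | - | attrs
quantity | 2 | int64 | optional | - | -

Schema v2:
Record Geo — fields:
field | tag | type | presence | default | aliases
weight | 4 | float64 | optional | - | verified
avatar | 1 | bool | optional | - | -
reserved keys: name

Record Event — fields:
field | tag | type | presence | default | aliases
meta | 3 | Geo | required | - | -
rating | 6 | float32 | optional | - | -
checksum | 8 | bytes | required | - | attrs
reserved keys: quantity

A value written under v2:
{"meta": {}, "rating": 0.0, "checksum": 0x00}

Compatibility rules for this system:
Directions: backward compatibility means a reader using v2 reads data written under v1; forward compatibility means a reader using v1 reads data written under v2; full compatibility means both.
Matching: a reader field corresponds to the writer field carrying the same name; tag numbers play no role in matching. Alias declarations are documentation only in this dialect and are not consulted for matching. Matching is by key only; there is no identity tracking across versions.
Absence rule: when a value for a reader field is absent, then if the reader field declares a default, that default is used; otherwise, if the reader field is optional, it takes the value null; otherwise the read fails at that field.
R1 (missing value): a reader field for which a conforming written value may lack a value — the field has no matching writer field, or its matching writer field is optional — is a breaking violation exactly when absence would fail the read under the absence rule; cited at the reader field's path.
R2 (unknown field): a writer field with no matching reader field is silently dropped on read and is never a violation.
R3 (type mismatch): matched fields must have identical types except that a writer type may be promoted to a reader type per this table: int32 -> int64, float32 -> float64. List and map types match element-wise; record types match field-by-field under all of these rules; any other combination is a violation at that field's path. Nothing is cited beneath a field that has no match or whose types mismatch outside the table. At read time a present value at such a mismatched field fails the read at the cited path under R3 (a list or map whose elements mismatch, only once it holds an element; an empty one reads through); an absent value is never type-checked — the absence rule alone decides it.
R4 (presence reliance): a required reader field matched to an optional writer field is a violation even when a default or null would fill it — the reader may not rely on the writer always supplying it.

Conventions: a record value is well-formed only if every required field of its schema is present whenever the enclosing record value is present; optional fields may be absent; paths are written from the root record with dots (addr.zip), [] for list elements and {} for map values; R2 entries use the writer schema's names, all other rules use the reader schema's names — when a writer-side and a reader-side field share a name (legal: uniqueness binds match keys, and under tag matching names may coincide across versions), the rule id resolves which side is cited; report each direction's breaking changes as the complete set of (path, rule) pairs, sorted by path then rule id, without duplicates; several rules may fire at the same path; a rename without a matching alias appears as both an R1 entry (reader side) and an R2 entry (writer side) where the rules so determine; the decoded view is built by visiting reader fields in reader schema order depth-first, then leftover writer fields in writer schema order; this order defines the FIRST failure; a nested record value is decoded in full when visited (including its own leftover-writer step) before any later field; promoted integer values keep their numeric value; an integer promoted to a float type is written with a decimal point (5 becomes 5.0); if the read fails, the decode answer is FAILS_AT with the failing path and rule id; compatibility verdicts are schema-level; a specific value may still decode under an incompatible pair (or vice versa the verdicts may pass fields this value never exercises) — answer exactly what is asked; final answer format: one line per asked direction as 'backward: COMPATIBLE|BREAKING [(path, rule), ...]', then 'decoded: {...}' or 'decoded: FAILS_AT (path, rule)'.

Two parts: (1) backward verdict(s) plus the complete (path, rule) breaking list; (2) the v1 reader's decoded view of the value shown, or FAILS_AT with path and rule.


arrows below run writer -> reader for Event
backward for Event (reader v2, writer v1):
  meta: paired with writer meta (Geo -> Geo; writer required)
  rating: paired with writer rating (float32 -> float32; writer optional)
  checksum: paired with writer checksum (bytes -> bytes; writer required)
  quantity (writer side), unknown to reader
  meta.weight: paired with writer meta.weight (float32 -> float64; writer optional)
  meta.avatar: paired with writer meta.avatar (bytes -> bool; writer optional)
  meta.title (writer side), unknown to reader
  R3 fires at meta.avatar
  backward on Event therefore BREAKING (1)
decoding the Event value with the v1 reader:
  meta.weight := null (absent, optional -> null)
  meta.title := "gamma" (absent -> default)
  meta.avatar := null (absent, optional -> null)
  rating := 0.0
  checksum := 0x00
  quantity := null (absent, optional -> null)
  => decoded: {"meta": {"weight": null, "title": "gamma", "avatar": null}, "rating": 0.0, "checksum": 0x00, "quantity": null}
the other Event changes do not affect what is asked:
  removed field title from record Geo -> inert for the asked Event verdict: nothing fires
  field weight in record Geo: type float32 changed to float64 -> its effect on Event is confined to the forward direction, not asked
  removed field quantity from record Event (its key "quantity" joins the reserved list) -> inert for the asked Event verdict: nothing fires

backward: BREAKING [(meta.avatar, R3)]; decoded: {"meta": {"weight": null, "title": "gamma", "avatar": null}, "rating": 0.0, "checksum": 0x00, "quantity": null}


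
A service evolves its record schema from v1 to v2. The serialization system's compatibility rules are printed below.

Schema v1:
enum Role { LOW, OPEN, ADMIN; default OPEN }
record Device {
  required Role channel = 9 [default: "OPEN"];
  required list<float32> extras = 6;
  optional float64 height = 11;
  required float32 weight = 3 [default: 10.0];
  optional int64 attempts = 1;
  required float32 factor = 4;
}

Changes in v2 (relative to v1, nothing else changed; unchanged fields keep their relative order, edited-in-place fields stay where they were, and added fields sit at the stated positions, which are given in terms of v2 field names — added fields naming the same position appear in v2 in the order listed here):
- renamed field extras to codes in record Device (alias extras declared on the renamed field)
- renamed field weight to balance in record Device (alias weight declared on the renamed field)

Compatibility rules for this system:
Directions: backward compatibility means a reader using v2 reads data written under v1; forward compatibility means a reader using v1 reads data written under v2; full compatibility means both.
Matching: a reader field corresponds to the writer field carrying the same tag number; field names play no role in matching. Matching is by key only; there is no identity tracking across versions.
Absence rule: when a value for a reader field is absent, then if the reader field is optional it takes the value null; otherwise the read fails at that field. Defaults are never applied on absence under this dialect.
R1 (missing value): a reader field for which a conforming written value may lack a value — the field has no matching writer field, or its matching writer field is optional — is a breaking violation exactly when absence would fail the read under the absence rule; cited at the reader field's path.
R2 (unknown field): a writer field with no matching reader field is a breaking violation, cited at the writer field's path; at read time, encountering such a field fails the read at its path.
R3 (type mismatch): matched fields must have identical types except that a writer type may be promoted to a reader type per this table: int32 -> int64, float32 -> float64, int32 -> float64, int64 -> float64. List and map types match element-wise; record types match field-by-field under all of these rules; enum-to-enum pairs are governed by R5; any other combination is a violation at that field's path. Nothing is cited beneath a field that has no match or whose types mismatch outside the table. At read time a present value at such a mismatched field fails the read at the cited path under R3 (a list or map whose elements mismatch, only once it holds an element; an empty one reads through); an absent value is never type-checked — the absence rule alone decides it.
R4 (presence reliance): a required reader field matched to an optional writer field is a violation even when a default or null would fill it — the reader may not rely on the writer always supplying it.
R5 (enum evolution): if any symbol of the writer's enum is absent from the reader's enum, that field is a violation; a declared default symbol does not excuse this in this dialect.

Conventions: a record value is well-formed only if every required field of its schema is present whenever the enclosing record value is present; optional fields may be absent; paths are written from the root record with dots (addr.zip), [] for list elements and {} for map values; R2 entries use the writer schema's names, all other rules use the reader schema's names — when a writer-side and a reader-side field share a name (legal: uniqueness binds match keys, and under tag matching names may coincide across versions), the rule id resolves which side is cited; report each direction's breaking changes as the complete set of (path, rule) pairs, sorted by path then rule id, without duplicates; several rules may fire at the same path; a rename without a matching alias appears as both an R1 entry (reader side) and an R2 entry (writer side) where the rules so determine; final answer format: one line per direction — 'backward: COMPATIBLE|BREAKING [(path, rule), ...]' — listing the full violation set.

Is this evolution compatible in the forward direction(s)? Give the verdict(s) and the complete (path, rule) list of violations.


forward: COMPATIBLE []

each type pair in Device: writer, then reader
forward pass over Device, reader schema v1, writer schema v2:
  channel: Role -> Role, writer required; from channel
  extras: list<float32> -> list<float32>, writer required; from codes
  height: float64 -> float64, writer optional; from height
  weight: float32 -> float32, writer required; from balance
  attempts: int64 -> int64, writer optional; from attempts
  factor: float32 -> float32, writer required; from factor
  => forward: COMPATIBLE
remaining Device differences; none change what is asked:
  renamed field extras to codes in record Device (alias extras declared on the renamed field) -> fires no rule on Device, leaving the asked answer as it is
  renamed field weight to balance in record Device (alias weight declared on the renamed field) -> fires no rule on Device, leaving the asked answer as it is


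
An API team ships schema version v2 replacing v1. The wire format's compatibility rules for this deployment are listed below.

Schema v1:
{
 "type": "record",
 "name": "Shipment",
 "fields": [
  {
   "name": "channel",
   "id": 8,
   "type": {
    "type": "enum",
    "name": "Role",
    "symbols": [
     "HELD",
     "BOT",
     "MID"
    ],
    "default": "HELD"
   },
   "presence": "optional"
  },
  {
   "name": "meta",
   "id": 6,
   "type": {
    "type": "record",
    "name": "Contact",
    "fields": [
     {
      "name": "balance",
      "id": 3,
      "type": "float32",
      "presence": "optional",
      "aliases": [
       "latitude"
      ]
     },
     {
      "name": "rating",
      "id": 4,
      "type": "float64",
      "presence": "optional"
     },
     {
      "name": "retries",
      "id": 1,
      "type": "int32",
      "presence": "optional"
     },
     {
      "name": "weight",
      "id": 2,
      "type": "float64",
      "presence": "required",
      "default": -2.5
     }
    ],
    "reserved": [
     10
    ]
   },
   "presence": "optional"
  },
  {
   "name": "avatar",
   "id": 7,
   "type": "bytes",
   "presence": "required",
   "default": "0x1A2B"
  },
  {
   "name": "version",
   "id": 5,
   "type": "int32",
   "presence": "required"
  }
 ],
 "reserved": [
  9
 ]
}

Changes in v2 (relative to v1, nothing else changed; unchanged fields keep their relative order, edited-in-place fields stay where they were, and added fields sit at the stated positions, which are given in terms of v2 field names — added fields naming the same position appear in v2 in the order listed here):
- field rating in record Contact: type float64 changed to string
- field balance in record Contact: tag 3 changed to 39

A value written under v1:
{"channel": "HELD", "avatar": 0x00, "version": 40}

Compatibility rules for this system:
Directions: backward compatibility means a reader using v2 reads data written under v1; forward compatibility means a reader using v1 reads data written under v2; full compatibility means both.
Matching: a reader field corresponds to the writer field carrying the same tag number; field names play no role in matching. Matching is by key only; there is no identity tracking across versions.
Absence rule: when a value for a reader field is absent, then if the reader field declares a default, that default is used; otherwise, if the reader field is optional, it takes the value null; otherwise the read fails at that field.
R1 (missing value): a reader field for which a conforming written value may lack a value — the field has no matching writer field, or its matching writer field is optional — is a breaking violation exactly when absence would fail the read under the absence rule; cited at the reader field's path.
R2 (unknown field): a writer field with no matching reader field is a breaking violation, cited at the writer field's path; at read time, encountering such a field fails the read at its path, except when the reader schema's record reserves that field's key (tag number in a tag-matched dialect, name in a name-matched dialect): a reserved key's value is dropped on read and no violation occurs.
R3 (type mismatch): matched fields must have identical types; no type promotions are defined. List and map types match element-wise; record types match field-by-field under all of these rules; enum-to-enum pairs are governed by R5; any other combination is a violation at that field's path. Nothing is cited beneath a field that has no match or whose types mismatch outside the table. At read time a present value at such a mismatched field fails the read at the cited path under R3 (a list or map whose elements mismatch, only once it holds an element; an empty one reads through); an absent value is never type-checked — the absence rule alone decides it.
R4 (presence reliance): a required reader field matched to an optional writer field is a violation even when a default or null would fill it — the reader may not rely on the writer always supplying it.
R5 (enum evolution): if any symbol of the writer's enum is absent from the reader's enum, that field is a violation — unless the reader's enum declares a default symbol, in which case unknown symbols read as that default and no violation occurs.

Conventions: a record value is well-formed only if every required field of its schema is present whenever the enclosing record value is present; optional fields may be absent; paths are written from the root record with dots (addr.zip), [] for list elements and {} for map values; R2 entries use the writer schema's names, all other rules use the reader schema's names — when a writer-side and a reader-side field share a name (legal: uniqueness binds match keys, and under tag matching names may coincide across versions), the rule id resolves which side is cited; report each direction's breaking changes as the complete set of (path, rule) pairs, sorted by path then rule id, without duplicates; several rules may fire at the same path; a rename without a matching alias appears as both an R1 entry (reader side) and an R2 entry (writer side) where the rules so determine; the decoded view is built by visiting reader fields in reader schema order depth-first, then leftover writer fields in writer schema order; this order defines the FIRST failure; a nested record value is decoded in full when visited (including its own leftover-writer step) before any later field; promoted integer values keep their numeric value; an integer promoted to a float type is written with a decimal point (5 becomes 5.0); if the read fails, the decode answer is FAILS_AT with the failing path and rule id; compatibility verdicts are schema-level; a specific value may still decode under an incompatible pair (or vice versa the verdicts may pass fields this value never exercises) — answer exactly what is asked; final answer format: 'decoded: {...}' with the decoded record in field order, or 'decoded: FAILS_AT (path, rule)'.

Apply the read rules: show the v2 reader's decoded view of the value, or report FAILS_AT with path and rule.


decoded: {"channel": "HELD", "meta": null, "avatar": 0x00, "version": 40}

in Shipment below, arrows point writer -> reader
decode (reader v2):
  channel := "HELD"
  meta := null (not supplied -> null)
  avatar := 0x00
  version := 40
  => decoded: {"channel": "HELD", "meta": null, "avatar": 0x00, "version": 40}
ruling out the remaining Shipment differences:
  field rating in record Contact: type float64 changed to string -> schema-level compatibility only; this Shipment value's decode is unchanged
  field balance in record Contact: tag 3 changed to 39 -> schema-level compatibility only; this Shipment value's decode is unchanged


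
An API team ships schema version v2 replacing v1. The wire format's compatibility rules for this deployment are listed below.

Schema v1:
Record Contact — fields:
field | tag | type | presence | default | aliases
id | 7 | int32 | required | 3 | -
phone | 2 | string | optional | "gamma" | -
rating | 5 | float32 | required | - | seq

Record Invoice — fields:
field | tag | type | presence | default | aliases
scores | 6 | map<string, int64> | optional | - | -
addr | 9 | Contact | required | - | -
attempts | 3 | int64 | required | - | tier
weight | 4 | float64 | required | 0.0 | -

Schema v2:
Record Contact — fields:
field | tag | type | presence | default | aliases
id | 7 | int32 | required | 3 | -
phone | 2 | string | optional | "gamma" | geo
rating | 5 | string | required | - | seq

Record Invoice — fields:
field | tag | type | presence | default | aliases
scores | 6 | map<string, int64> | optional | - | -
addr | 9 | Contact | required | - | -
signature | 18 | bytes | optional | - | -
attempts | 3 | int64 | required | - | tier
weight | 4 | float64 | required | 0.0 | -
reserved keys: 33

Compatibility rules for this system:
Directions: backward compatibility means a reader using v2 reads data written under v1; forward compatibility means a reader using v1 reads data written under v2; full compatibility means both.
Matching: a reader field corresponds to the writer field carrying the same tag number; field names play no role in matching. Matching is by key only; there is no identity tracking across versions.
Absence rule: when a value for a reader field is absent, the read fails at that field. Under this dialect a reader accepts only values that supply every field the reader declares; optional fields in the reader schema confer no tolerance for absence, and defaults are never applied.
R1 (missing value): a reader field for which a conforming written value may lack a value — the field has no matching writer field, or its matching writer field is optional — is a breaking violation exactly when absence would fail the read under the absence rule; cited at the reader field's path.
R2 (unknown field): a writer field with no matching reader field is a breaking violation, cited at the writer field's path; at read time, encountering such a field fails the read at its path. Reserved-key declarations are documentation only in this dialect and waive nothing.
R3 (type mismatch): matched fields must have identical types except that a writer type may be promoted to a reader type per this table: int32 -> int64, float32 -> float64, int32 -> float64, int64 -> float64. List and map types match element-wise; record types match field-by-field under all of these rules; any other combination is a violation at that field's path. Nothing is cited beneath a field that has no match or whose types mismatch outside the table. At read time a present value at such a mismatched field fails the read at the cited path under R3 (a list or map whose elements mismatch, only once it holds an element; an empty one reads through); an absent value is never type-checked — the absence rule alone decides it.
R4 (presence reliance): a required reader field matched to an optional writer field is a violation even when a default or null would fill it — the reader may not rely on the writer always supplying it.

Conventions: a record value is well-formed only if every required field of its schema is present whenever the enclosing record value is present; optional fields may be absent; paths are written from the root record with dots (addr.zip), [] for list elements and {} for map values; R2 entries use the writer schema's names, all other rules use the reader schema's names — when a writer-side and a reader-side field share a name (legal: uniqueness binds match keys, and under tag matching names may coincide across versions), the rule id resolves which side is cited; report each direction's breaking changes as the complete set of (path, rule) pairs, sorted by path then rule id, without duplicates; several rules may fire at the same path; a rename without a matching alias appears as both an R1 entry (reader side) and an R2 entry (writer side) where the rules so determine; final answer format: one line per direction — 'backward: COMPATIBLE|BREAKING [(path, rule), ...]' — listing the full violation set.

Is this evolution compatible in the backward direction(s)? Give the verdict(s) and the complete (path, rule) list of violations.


each type pair in Invoice: writer, then reader
backward analysis of Invoice with v2 as reader and v1 as writer:
  writer optional, map<string, int64> -> map<string, int64>: reader scores maps from writer scores
  writer required, Contact -> Contact: reader addr maps from writer addr
  signature: no writer match
  writer required, int64 -> int64: reader attempts maps from writer attempts
  writer required, float64 -> float64: reader weight maps from writer weight
  writer required, int32 -> int32: reader addr.id maps from writer addr.id
  writer optional, string -> string: reader addr.phone maps from writer addr.phone
  writer required, float32 -> string: reader addr.rating maps from writer addr.rating
  breaking: (addr.phone, R1)
  breaking: (addr.rating, R3)
  breaking: (scores, R1)
  breaking: (signature, R1)
  => 4 violation(s): backward is BREAKING for Invoice

backward: BREAKING [(addr.phone, R1), (addr.rating, R3), (scores, R1), (signature, R1)]


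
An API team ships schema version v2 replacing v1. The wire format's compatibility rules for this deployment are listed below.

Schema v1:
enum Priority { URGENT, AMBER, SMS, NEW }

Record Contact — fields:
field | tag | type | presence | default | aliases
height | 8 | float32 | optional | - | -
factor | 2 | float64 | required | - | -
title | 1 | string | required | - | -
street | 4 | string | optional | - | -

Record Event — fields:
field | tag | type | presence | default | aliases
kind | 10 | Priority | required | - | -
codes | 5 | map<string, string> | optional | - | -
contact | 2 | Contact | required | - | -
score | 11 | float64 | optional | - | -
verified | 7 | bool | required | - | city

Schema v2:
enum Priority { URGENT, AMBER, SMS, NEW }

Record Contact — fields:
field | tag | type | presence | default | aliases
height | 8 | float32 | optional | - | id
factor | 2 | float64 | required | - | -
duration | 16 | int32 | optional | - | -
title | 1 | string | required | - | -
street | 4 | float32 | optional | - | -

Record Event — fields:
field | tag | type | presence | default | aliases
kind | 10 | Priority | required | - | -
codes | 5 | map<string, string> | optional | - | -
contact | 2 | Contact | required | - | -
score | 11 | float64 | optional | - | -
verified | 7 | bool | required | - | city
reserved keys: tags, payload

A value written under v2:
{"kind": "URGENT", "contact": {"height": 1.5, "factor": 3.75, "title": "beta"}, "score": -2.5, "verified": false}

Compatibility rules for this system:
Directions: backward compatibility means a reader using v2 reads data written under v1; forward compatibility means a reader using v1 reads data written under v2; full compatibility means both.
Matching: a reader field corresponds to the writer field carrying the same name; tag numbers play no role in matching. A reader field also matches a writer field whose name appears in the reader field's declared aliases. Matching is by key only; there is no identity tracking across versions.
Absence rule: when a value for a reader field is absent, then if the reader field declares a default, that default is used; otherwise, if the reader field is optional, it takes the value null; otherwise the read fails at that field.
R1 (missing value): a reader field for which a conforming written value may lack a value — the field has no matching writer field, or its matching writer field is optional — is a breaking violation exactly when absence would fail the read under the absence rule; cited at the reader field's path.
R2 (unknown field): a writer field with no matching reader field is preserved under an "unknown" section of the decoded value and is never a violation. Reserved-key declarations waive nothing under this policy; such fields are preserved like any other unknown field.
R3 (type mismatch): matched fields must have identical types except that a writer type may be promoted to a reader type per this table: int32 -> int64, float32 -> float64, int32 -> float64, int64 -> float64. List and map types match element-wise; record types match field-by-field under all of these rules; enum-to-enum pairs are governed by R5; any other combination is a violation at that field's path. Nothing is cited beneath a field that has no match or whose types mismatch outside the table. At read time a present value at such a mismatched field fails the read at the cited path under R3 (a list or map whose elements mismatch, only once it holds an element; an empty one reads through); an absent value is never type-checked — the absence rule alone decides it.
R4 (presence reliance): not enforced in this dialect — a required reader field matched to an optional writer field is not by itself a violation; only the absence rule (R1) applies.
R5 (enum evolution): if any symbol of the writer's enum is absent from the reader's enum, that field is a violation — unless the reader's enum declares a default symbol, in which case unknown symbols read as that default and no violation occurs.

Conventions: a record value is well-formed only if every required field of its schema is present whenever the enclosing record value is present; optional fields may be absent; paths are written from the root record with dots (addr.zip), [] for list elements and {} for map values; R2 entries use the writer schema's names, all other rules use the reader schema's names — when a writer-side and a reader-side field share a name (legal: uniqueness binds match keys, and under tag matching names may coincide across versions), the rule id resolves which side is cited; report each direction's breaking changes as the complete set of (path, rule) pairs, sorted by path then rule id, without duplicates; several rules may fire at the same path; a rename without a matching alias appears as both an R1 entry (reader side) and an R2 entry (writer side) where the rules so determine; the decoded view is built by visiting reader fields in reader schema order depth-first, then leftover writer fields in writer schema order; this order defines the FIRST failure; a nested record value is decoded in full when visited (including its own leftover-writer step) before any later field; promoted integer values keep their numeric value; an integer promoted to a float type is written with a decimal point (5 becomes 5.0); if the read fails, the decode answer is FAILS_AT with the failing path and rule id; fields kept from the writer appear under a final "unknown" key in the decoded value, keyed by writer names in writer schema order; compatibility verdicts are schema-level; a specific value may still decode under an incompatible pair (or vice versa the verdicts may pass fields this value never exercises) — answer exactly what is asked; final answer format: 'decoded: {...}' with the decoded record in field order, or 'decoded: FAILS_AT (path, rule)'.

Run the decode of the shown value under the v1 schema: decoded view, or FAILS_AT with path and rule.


arrows below run writer -> reader for Event
decoding the Event value with the v1 reader:
  kind := "URGENT"
  codes := null (absent, optional -> null)
  contact.height := 1.5
  contact.factor := 3.75
  contact.title := "beta"
  contact.street := null (absent, optional -> null)
  score := -2.5
  verified := false
  => decoded: {"kind": "URGENT", "codes": null, "contact": {"height": 1.5, "factor": 3.75, "title": "beta", "street": null}, "score": -2.5, "verified": false}
diffs on Event not affecting the asked answer:
  added field duration to record Contact: optional int32, tag 16 (in v2 it sits immediately before title) -> triggers nothing under the printed rules; the Event answer is the same either way
  field street in record Contact: type string changed to float32 -> shifts the Event verdicts, not this decode

decoded: {"kind": "URGENT", "codes": null, "contact": {"height": 1.5, "factor": 3.75, "title": "beta", "street": null}, "score": -2.5, "verified": false}


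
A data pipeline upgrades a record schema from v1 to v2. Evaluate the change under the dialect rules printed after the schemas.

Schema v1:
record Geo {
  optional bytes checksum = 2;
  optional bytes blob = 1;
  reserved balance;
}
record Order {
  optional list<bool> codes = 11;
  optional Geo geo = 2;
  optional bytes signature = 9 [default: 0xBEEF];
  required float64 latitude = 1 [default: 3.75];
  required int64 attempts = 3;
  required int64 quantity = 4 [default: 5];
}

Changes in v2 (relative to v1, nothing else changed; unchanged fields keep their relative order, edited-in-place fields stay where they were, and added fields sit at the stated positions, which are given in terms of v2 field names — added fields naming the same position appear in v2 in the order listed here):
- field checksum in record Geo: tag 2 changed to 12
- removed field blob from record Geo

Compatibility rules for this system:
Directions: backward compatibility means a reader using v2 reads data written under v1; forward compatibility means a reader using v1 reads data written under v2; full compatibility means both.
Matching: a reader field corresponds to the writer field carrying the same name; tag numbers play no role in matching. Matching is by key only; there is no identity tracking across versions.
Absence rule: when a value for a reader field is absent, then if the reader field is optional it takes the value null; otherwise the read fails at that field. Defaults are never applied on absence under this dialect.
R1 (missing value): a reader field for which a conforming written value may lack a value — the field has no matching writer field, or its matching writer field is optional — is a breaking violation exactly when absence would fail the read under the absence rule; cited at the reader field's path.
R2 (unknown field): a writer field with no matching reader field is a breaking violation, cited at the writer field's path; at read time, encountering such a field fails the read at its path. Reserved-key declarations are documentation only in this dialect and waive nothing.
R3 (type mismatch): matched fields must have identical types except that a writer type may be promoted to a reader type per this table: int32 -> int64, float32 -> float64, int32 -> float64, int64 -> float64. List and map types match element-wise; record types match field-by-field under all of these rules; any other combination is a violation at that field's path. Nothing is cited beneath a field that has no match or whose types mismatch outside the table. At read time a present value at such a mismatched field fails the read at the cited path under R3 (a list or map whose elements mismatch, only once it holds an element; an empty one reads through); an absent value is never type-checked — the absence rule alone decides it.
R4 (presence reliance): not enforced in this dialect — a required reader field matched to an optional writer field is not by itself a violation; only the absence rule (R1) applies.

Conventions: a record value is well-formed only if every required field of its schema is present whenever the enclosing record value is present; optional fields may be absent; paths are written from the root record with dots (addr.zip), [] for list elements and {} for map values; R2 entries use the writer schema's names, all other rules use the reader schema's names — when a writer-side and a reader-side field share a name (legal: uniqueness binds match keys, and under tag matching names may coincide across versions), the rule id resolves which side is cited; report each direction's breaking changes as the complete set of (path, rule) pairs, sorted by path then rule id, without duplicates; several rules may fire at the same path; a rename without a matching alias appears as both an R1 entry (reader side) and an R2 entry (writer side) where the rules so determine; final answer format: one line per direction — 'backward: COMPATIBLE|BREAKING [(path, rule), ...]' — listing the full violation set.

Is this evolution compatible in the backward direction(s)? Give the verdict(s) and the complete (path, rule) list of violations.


arrows below run writer -> reader for Order
checking backward for Order: reader v2 against writer v1:
  codes: paired with writer codes (list<bool> -> list<bool>; writer optional)
  geo: paired with writer geo (Geo -> Geo; writer optional)
  signature: paired with writer signature (bytes -> bytes; writer optional)
  latitude: paired with writer latitude (float64 -> float64; writer required)
  attempts: paired with writer attempts (int64 -> int64; writer required)
  quantity: paired with writer quantity (int64 -> int64; writer required)
  geo.checksum: paired with writer geo.checksum (bytes -> bytes; writer optional)
  writer field geo.blob has no reader counterpart
  breaking: (geo.blob, R2)
  backward on Order therefore BREAKING (1)
diffs on Order not affecting the asked answer:
  field checksum in record Geo: tag 2 changed to 12 -> triggers nothing under Order's printed rules — same verdict

backward: BREAKING [(geo.blob, R2)]


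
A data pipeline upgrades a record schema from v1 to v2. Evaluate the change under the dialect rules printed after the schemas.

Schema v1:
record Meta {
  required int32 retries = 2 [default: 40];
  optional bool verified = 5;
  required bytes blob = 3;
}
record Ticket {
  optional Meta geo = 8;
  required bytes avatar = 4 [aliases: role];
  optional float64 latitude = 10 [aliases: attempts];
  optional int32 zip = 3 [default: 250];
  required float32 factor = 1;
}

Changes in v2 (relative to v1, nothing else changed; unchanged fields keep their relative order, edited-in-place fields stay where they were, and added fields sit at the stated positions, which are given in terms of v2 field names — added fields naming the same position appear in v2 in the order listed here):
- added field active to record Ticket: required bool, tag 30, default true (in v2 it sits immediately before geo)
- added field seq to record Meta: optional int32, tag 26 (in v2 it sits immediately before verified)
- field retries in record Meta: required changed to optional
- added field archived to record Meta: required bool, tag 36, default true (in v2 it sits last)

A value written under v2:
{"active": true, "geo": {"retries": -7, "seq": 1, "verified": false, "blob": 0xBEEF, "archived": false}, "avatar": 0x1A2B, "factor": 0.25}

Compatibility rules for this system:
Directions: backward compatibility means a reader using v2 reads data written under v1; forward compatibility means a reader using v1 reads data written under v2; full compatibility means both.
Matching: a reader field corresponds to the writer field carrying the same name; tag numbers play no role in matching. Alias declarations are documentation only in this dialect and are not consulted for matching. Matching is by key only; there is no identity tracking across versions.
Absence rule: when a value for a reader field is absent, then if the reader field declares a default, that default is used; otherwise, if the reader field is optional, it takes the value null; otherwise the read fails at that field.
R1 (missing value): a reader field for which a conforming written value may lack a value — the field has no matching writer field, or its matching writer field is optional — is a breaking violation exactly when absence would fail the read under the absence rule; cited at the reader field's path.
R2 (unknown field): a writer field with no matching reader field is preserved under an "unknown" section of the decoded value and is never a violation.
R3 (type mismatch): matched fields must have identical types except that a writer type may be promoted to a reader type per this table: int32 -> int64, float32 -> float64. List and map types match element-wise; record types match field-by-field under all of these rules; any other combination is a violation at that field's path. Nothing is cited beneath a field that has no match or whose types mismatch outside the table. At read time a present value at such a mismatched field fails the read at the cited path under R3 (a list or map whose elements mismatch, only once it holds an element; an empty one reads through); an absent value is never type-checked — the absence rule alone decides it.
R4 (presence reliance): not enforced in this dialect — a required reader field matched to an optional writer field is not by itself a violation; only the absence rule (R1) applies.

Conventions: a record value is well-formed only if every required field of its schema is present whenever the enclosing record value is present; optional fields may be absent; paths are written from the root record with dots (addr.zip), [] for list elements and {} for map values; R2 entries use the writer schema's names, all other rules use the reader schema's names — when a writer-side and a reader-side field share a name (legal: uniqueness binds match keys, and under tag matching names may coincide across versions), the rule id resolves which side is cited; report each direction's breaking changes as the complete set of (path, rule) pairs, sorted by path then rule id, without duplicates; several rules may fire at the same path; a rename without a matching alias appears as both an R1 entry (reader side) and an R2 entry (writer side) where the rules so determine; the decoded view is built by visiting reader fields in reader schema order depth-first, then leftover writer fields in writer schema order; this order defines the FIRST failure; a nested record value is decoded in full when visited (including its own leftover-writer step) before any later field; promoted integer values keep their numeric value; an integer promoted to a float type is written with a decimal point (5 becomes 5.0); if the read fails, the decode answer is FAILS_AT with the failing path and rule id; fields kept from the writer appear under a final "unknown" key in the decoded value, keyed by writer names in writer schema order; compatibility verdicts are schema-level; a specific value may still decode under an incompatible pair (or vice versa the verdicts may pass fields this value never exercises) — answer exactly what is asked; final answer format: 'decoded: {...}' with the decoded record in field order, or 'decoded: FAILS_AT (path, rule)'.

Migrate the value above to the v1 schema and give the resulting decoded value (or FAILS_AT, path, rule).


decoded: {"geo": {"retries": -7, "verified": false, "blob": 0xBEEF, "unknown": {"seq": 1, "archived": false}}, "avatar": 0x1A2B, "latitude": null, "zip": 250, "factor": 0.25, "unknown": {"active": true}}

in Ticket below, arrows point writer -> reader
decoding the Ticket value with the v1 reader:
  geo.retries := -7
  geo.verified := false
  geo.blob := 0xBEEF
  writer geo.seq: kept under "unknown"
  writer geo.archived: kept under "unknown"
  avatar := 0x1A2B
  latitude := null (not supplied -> null)
  zip := 250 (no value, default fills)
  factor := 0.25
  writer active: kept under "unknown"
  => decoded: {"geo": {"retries": -7, "verified": false, "blob": 0xBEEF, "unknown": {"seq": 1, "archived": false}}, "avatar": 0x1A2B, "latitude": null, "zip": 250, "factor": 0.25, "unknown": {"active": true}}
remaining Ticket differences; none change what is asked:
  field retries in record Meta: required changed to optional -> no rule fires on it and the decoded Ticket view is identical with or without it
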